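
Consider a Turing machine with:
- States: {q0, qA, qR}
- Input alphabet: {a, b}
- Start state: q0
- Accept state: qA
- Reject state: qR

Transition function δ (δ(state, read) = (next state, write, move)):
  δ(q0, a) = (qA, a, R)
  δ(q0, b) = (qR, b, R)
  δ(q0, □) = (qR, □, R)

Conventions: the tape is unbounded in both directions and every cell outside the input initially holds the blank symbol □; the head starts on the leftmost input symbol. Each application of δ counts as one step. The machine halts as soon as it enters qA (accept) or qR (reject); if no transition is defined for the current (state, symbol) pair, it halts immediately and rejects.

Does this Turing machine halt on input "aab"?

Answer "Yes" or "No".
Step 0: [q0]aab (head at position 0)
Step 1: δ(q0, a) = (qA, a, R)  ⊢  a[qA]ab (head at position 1)
The machine is in qA, so it halts and accepts.
It halts after 1 steps.

Final answer: Yes - halts after 1 steps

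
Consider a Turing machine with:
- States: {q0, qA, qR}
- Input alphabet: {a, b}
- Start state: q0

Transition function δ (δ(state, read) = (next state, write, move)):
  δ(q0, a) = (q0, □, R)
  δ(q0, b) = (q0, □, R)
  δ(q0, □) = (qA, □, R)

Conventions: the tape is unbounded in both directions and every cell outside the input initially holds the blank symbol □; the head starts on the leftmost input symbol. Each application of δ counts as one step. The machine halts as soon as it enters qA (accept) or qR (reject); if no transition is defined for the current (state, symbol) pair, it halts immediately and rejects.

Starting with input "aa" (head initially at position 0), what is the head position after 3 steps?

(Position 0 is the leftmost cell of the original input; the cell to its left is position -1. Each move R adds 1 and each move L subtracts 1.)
Step 0: [q0]aa (head at position 0)
Step 1: δ(q0, a) = (q0, □, R)  ⊢  □[q0]a (head at position 1)
Step 2: δ(q0, a) = (q0, □, R)  ⊢  □□[q0]□ (head at position 2)
Step 3: δ(q0, □) = (qA, □, R)  ⊢  □□□[qA]□ (head at position 3)
Head position after 3 steps: 3

Final answer: Position 3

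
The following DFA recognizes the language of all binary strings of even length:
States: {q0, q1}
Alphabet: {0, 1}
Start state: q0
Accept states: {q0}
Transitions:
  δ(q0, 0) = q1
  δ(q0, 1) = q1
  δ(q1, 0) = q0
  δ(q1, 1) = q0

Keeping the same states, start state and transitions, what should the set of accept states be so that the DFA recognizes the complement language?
The DFA is complete (every state has a transition on every symbol), so the complement
is recognized by the same DFA with accepting and non-accepting states swapped.
Original accept states: {q0}
Complement accept states = All states - Original accept states
= {q0, q1} - {q0}
= {q1}
Complement language: strings of ODD length

Final answer: {q1}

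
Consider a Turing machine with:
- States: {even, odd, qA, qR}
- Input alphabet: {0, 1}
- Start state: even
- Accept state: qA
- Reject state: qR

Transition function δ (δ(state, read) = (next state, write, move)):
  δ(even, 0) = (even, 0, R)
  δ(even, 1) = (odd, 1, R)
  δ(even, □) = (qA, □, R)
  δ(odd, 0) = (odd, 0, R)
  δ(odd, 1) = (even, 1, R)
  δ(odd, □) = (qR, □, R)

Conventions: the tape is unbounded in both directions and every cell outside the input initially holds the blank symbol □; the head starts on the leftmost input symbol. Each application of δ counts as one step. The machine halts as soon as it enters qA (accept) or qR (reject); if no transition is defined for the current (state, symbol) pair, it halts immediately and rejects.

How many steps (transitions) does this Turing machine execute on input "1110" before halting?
Step 0: [even]1110 (head at position 0)
Step 1: δ(even, 1) = (odd, 1, R)  ⊢  1[odd]110 (head at position 1)
Step 2: δ(odd, 1) = (even, 1, R)  ⊢  11[even]10 (head at position 2)
Step 3: δ(even, 1) = (odd, 1, R)  ⊢  111[odd]0 (head at position 3)
Step 4: δ(odd, 0) = (odd, 0, R)  ⊢  1110[odd]□ (head at position 4)
Step 5: δ(odd, □) = (qR, □, R)  ⊢  1110□[qR]□ (head at position 5)
The machine is in qR, so it halts and rejects.
Number of transitions executed: 5.

Final answer: 5 steps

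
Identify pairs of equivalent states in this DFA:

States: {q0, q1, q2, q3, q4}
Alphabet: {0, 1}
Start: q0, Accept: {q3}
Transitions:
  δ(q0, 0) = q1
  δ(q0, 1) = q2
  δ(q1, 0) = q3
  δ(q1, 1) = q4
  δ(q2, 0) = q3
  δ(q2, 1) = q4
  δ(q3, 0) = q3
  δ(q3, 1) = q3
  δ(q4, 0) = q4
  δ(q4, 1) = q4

Using the table-filling algorithm:
Round 0 – mark pairs where exactly one state is accepting: (q0,q3), (q1,q3), (q2,q3), (q3,q4)
Round 1 – newly marked: (q0,q1) [on 0: q1 vs q3, already marked]; (q0,q2) [on 0: q1 vs q3, already marked]; (q1,q4) [on 0: q3 vs q4, already marked]; (q2,q4) [on 0: q3 vs q4, already marked]
Round 2 – newly marked: (q0,q4) [on 0: q1 vs q4, already marked]
No further pairs can be marked.
(q1, q2) unmarked: δ(q1,0)=q3, δ(q2,0)=q3; δ(q1,1)=q4, δ(q2,1)=q4 → equivalent
Equivalent pairs: (q1, q2)

Final answer: Equivalent pairs: (q1, q2)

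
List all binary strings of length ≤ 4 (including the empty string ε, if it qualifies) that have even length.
Checking every binary string of length 0 to 4:
  Length 0: accepted: ε | rejected: (none)
  Length 1: accepted: (none) | rejected: 0, 1
  Length 2: accepted: 00, 01, 10, 11 | rejected: (none)
  Length 3: accepted: (none) | rejected: 000, 001, 010, 011, 100, 101, 110, 111
  Length 4: accepted: 0000, 0001, 0010, 0011, 0100, 0101, 0110, 0111, 1000, 1001, 1010, 1011, 1100, 1101, 1110, 1111 | rejected: (none)
Total: 21 string(s).

Final answer: ε, 00, 01, 10, 11, 0000, 0001, 0010, 0011, 0100, 0101, 0110, 0111, 1000, 1001, 1010, 1011, 1100, 1101, 1110, 1111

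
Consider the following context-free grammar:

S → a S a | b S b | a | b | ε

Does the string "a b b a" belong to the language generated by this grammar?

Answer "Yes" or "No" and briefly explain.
A derivation exists: S ⇒ a S a ⇒ a b S b a ⇒ a b b a (using S → a S a, S → b S b, then S → ε).

Final answer: Yes - a valid derivation exists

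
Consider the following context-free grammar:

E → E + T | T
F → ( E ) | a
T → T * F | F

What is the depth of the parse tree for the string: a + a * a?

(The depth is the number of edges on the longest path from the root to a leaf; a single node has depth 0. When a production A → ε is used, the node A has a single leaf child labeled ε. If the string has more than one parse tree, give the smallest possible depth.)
The grammar is unambiguous; the parse tree of a + a * a is:
E → E + T at the root (depth 0).
  Left E (depth 1) → T (2) → F (3) → a (4).
  Right T (depth 1) → T * F; that T (2) → F (3) → a (4); F (2) → a (3).
The longest root-to-leaf paths have 4 edges.
Depth = 4.

Final answer: 4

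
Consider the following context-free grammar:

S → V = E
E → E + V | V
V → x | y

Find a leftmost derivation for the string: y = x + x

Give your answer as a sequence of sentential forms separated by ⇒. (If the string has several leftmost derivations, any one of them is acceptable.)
Start with S.
Step 1: the leftmost non-terminal is S; apply S → V = E:  V = E
Step 2: the leftmost non-terminal is V; apply V → y:  y = E
Step 3: the leftmost non-terminal is E; apply E → E + V:  y = E + V
Step 4: the leftmost non-terminal is E; apply E → V:  y = V + V
Step 5: the leftmost non-terminal is V; apply V → x:  y = x + V
Step 6: the leftmost non-terminal is V; apply V → x:  y = x + x

Final answer: S ⇒ V = E ⇒ y = E ⇒ y = E + V ⇒ y = V + V ⇒ y = x + V ⇒ y = x + x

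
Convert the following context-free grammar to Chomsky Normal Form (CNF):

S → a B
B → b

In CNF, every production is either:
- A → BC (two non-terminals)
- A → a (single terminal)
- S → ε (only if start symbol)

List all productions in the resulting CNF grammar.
The grammar has no ε-productions or unit productions to eliminate.
S → a B has terminal a in a right-hand side of length ≥ 2: introduce T_a → a and use T_a in place of a.
B → b is already in CNF (single terminal) – keep it.
S → a B becomes S → T_a B.
Resulting CNF grammar (3 productions): T_a → a; B → b; S → T_a B

Final answer: T_a → a; B → b; S → T_a B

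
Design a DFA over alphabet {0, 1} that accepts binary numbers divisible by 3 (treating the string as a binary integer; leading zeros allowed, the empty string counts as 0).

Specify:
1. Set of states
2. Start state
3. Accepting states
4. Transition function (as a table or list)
One valid DFA (any DFA recognizing the same language is acceptable):
States: {q0, q1, q2}
Start: q0
Accepting: {q0}
Transitions (accepting states marked with *):
State | 0 | 1 | Accepting
-------------------------
q0    | q0 | q1 | *
q1    | q2 | q0 |  
q2    | q1 | q2 |  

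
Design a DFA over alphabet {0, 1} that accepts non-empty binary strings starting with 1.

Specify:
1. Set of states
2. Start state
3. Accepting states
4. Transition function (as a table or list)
One valid DFA (any DFA recognizing the same language is acceptable):
States: {q0, q1, q2}
Start: q0
Accepting: {q1}
Transitions (accepting states marked with *):
State | 0 | 1 | Accepting
-------------------------
q0    | q2 | q1 |  
q1    | q1 | q1 | *
q2    | q2 | q2 |  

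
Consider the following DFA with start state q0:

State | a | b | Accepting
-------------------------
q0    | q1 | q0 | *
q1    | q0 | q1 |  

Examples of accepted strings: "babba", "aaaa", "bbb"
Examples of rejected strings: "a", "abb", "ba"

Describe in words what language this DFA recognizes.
strings over {a,b} with an even number of a's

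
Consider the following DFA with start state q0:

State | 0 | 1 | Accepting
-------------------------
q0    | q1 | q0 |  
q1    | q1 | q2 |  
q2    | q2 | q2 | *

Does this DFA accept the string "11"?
Start in q0.
Read '1': q0 → q0
Read '1': q0 → q0
Final state q0 is not accepting, so the string is rejected.

Final answer: No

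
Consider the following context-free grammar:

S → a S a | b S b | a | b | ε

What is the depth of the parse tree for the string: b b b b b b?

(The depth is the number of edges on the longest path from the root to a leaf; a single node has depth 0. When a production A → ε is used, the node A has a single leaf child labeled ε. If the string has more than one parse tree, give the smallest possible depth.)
The string has even length 6, so its (unique) parse tree peels off matching outer symbols: S → b S b, S → b S b, S → b S b, and finally S → ε for the empty middle.
The S nodes are at depths 0..3; the ε leaf under the innermost S is at depth 4 (terminal leaves are at depths 1..3).
Depth = 4.

Final answer: 4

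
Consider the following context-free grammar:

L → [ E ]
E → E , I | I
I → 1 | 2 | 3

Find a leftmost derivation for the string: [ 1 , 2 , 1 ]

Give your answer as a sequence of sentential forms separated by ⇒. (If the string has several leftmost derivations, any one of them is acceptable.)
Start with L.
Step 1: the leftmost non-terminal is L; apply L → [ E ]:  [ E ]
Step 2: the leftmost non-terminal is E; apply E → E , I:  [ E , I ]
Step 3: the leftmost non-terminal is E; apply E → E , I:  [ E , I , I ]
Step 4: the leftmost non-terminal is E; apply E → I:  [ I , I , I ]
Step 5: the leftmost non-terminal is I; apply I → 1:  [ 1 , I , I ]
Step 6: the leftmost non-terminal is I; apply I → 2:  [ 1 , 2 , I ]
Step 7: the leftmost non-terminal is I; apply I → 1:  [ 1 , 2 , 1 ]

Final answer: L ⇒ [ E ] ⇒ [ E , I ] ⇒ [ E , I , I ] ⇒ [ I , I , I ] ⇒ [ 1 , I , I ] ⇒ [ 1 , 2 , I ] ⇒ [ 1 , 2 , 1 ]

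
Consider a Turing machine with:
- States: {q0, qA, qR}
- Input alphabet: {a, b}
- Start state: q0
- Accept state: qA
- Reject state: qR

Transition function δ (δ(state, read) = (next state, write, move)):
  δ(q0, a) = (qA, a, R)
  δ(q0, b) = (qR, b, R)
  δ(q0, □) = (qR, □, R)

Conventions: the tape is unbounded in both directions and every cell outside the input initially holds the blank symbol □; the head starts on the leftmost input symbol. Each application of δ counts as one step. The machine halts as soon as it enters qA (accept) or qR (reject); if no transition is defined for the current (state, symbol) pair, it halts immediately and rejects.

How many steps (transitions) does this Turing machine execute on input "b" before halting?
Step 0: [q0]b (head at position 0)
Step 1: δ(q0, b) = (qR, b, R)  ⊢  b[qR]□ (head at position 1)
The machine is in qR, so it halts and rejects.
Number of transitions executed: 1.

Final answer: 1 steps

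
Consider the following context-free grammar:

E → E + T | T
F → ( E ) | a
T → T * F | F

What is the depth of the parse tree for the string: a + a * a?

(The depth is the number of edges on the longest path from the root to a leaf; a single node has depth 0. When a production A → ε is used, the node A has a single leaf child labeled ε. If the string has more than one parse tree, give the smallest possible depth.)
The grammar is unambiguous; the parse tree of a + a * a is:
E → E + T at the root (depth 0).
  Left E (depth 1) → T (2) → F (3) → a (4).
  Right T (depth 1) → T * F; that T (2) → F (3) → a (4); F (2) → a (3).
The longest root-to-leaf paths have 4 edges.
Depth = 4.

Final answer: 4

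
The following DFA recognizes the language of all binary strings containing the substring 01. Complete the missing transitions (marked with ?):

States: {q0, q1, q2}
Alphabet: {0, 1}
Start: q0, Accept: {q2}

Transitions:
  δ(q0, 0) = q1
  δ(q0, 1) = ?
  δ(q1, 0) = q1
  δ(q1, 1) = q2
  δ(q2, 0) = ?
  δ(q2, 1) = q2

What each state remembers (consistent with the given transitions and accept states):
  q0: 01 not seen yet and the last symbol was not 0
  q1: 01 not seen yet and the last symbol was 0
  q2: the substring 01 has already been seen
Filling in the missing entries:
  δ(q0, 1): in q0 (01 not seen yet and the last symbol was not 0), after reading 1 we have: 01 not seen yet and the last symbol was not 0 → q0
  δ(q2, 0): in q2 (the substring 01 has already been seen), after reading 0 we have: the substring 01 has already been seen → q2

Final answer: δ(q0, 1) = q0; δ(q2, 0) = q2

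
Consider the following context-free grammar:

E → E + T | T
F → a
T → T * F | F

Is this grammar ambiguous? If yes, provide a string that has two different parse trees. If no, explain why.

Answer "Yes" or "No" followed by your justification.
This is the standard stratified expression grammar: '+' is introduced only by the left-recursive rule E → E + T and '*' only by the left-recursive rule T → T * F, with F → a. For any string, the last '+' must be the one produced at the root E (everything after it is a T containing no '+'), and likewise within each T the last '*' is produced at its root. This fixes the parse tree uniquely (left-associative, '*' binding tighter than '+'), so every string has exactly one parse tree.

Final answer: No - the grammar is unambiguous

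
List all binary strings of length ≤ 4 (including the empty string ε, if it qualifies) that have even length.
Checking every binary string of length 0 to 4:
  Length 0: accepted: ε | rejected: (none)
  Length 1: accepted: (none) | rejected: 0, 1
  Length 2: accepted: 00, 01, 10, 11 | rejected: (none)
  Length 3: accepted: (none) | rejected: 000, 001, 010, 011, 100, 101, 110, 111
  Length 4: accepted: 0000, 0001, 0010, 0011, 0100, 0101, 0110, 0111, 1000, 1001, 1010, 1011, 1100, 1101, 1110, 1111 | rejected: (none)
Total: 21 string(s).

Final answer: ε, 00, 01, 10, 11, 0000, 0001, 0010, 0011, 0100, 0101, 0110, 0111, 1000, 1001, 1010, 1011, 1100, 1101, 1110, 1111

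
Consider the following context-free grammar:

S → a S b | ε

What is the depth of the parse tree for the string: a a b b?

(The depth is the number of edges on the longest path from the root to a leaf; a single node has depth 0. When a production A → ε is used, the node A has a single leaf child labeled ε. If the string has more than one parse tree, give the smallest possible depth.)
The only parse tree applies S → a S b 2 times (once per matching a…b pair) and then S → ε.
The S nodes sit at depths 0, 1, …, 2; the innermost S (depth 2) has the single child ε at depth 3.
The terminal leaves a, b are at depths 1..2, so the longest root-to-leaf path is S → S → … → S → ε with 3 edges.
Depth = 3.

Final answer: 3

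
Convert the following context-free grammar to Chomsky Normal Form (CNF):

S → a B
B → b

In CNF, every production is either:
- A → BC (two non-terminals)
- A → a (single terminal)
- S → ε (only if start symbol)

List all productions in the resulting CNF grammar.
The grammar has no ε-productions or unit productions to eliminate.
S → a B has terminal a in a right-hand side of length ≥ 2: introduce T_a → a and use T_a in place of a.
B → b is already in CNF (single terminal) – keep it.
S → a B becomes S → T_a B.
Resulting CNF grammar (3 productions): T_a → a; B → b; S → T_a B

Final answer: T_a → a; B → b; S → T_a B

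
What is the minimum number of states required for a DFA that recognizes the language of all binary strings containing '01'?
Language: binary strings containing '01'
Lower bound (Myhill–Nerode): the prefixes ε, 0, 01 are pairwise distinguishable:
  ε vs 01: suffix ε distinguishes them (ε is rejected, 01 is accepted)
  0 vs 01: suffix ε distinguishes them (0 is rejected, 01 is accepted)
  ε vs 0: suffix 1 distinguishes them (ε·1 = 1 is rejected, 0·1 = 01 is accepted)
So any DFA needs at least 3 states.
Upper bound: a DFA with 3 states exists (one state per class above: 'no progress', 'last symbol 0', and 'seen 01' (accepting sink)).
Minimum states: 3

Final answer: 3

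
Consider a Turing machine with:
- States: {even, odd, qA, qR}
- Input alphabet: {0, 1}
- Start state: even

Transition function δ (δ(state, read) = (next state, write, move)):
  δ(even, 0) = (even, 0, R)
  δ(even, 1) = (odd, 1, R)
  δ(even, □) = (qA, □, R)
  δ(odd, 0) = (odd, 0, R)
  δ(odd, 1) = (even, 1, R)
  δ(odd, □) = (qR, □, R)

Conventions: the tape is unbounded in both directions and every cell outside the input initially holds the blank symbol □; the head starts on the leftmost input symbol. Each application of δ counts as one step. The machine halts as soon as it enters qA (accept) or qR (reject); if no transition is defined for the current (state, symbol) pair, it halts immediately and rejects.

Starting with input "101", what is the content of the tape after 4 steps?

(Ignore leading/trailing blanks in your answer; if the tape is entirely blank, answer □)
Step 0: [even]101 (head at position 0)
Step 1: δ(even, 1) = (odd, 1, R)  ⊢  1[odd]01 (head at position 1)
Step 2: δ(odd, 0) = (odd, 0, R)  ⊢  10[odd]1 (head at position 2)
Step 3: δ(odd, 1) = (even, 1, R)  ⊢  101[even]□ (head at position 3)
Step 4: δ(even, □) = (qA, □, R)  ⊢  101□[qA]□ (head at position 4)
Tape after 4 steps (ignoring surrounding blanks): 101

Final answer: Tape: 101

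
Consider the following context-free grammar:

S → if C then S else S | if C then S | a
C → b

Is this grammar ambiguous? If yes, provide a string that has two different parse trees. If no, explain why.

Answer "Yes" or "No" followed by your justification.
The 'dangling else' can attach to either if. Two leftmost derivations of  if b then if b then a else a:
  (1) S ⇒ if C then S else S ⇒ if b then S else S ⇒ if b then if C then S else S ⇒ if b then if b then S else S ⇒ if b then if b then a else S ⇒ if b then if b then a else a   (else belongs to the outer if)
  (2) S ⇒ if C then S ⇒ if b then S ⇒ if b then if C then S else S ⇒ if b then if b then S else S ⇒ if b then if b then a else S ⇒ if b then if b then a else a   (else belongs to the inner if)
Two distinct parse trees for the same string, so the grammar is ambiguous.

Final answer: Yes - the string 'if b then if b then a else a' has two distinct leftmost derivations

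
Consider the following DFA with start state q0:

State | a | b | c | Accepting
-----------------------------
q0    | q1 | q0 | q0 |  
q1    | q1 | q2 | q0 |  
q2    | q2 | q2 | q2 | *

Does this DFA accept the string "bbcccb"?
Start in q0.
Read 'b': q0 → q0
Read 'b': q0 → q0
Read 'c': q0 → q0
Read 'c': q0 → q0
Read 'c': q0 → q0
Read 'b': q0 → q0
Final state q0 is not accepting, so the string is rejected.

Final answer: No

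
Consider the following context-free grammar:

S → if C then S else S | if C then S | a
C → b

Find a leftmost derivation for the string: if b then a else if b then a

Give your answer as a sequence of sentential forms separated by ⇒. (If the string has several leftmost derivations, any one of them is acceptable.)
Start with S.
Step 1: the leftmost non-terminal is S; apply S → if C then S else S:  if C then S else S
Step 2: the leftmost non-terminal is C; apply C → b:  if b then S else S
Step 3: the leftmost non-terminal is S; apply S → a:  if b then a else S
Step 4: the leftmost non-terminal is S; apply S → if C then S:  if b then a else if C then S
Step 5: the leftmost non-terminal is C; apply C → b:  if b then a else if b then S
Step 6: the leftmost non-terminal is S; apply S → a:  if b then a else if b then a

Final answer: S ⇒ if C then S else S ⇒ if b then S else S ⇒ if b then a else S ⇒ if b then a else if C then S ⇒ if b then a else if b then S ⇒ if b then a else if b then a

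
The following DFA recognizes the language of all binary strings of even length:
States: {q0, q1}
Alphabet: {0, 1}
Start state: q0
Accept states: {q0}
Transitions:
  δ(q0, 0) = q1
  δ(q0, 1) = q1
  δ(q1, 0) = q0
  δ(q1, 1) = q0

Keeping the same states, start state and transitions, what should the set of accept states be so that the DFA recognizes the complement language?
The DFA is complete (every state has a transition on every symbol), so the complement
is recognized by the same DFA with accepting and non-accepting states swapped.
Original accept states: {q0}
Complement accept states = All states - Original accept states
= {q0, q1} - {q0}
= {q1}
Complement language: strings of ODD length

Final answer: {q1}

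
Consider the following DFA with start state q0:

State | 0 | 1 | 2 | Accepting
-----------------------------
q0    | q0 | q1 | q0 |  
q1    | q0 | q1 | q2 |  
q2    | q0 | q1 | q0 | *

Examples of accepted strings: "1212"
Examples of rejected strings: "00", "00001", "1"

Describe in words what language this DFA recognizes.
strings over {0,1,2} ending with '12'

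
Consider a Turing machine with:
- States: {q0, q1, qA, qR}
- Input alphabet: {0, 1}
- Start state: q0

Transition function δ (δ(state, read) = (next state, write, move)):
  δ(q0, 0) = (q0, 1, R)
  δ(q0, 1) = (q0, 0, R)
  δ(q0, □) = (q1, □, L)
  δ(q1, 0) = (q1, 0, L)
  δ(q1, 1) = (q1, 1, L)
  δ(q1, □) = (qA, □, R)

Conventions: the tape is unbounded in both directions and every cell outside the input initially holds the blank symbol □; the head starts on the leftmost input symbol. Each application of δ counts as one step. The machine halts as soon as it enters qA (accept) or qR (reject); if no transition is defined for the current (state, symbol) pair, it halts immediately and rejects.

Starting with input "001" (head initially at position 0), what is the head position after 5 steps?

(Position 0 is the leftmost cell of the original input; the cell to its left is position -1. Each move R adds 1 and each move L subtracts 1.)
Step 0: [q0]001 (head at position 0)
Step 1: δ(q0, 0) = (q0, 1, R)  ⊢  1[q0]01 (head at position 1)
Step 2: δ(q0, 0) = (q0, 1, R)  ⊢  11[q0]1 (head at position 2)
Step 3: δ(q0, 1) = (q0, 0, R)  ⊢  110[q0]□ (head at position 3)
Step 4: δ(q0, □) = (q1, □, L)  ⊢  11[q1]0□ (head at position 2)
Step 5: δ(q1, 0) = (q1, 0, L)  ⊢  1[q1]10□ (head at position 1)
Head position after 5 steps: 1

Final answer: Position 1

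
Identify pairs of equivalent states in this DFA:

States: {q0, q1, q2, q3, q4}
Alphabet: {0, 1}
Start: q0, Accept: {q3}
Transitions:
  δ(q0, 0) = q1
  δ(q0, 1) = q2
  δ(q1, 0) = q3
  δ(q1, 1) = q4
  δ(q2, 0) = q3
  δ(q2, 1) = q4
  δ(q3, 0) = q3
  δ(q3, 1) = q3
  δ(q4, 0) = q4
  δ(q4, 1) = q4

Using the table-filling algorithm:
Round 0 – mark pairs where exactly one state is accepting: (q0,q3), (q1,q3), (q2,q3), (q3,q4)
Round 1 – newly marked: (q0,q1) [on 0: q1 vs q3, already marked]; (q0,q2) [on 0: q1 vs q3, already marked]; (q1,q4) [on 0: q3 vs q4, already marked]; (q2,q4) [on 0: q3 vs q4, already marked]
Round 2 – newly marked: (q0,q4) [on 0: q1 vs q4, already marked]
No further pairs can be marked.
(q1, q2) unmarked: δ(q1,0)=q3, δ(q2,0)=q3; δ(q1,1)=q4, δ(q2,1)=q4 → equivalent
Equivalent pairs: (q1, q2)

Final answer: Equivalent pairs: (q1, q2)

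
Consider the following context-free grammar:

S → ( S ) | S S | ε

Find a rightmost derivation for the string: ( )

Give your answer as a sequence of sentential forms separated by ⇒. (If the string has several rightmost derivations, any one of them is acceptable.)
Start with S.
Step 1: the rightmost non-terminal is S; apply S → ( S ):  ( S )
Step 2: the rightmost non-terminal is S; apply S → ε:  ( )

Final answer: S ⇒ ( S ) ⇒ ( )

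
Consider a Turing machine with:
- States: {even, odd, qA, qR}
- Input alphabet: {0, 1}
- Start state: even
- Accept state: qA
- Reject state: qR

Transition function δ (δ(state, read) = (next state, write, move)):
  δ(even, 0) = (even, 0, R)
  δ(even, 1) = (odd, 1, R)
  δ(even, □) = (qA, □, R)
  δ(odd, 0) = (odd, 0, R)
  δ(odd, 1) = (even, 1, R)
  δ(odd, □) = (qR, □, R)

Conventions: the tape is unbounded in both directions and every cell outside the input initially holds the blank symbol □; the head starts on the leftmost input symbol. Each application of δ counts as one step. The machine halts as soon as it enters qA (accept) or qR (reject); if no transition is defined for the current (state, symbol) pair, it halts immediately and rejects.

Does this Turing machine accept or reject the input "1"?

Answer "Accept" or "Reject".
Step 0: [even]1 (head at position 0)
Step 1: δ(even, 1) = (odd, 1, R)  ⊢  1[odd]□ (head at position 1)
Step 2: δ(odd, □) = (qR, □, R)  ⊢  1□[qR]□ (head at position 2)
The machine is in qR, so it halts and rejects.

Final answer: Reject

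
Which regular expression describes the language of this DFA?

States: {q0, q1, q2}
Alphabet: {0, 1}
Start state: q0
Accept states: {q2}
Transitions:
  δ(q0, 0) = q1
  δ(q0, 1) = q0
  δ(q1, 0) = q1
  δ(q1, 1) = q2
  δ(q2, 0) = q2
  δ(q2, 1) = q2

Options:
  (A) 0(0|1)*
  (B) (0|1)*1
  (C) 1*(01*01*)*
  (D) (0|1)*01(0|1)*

Testing sample strings against the DFA:
  '110' -> rejected
  '0000' -> rejected
  '101' -> accepted
  '11101' -> accepted
Checking each option for a counterexample:
  (A) 0(0|1)*: '0' is rejected by the DFA but matches the regex → eliminated
  (B) (0|1)*1: '1' is rejected by the DFA but matches the regex → eliminated
  (C) 1*(01*01*)*: ε is rejected by the DFA but matches the regex → eliminated
  (D) (0|1)*01(0|1)*: agrees with the DFA on all strings of length ≤ 4
Only (D) (0|1)*01(0|1)* is consistent with the DFA.

Final answer: (D) (0|1)*01(0|1)*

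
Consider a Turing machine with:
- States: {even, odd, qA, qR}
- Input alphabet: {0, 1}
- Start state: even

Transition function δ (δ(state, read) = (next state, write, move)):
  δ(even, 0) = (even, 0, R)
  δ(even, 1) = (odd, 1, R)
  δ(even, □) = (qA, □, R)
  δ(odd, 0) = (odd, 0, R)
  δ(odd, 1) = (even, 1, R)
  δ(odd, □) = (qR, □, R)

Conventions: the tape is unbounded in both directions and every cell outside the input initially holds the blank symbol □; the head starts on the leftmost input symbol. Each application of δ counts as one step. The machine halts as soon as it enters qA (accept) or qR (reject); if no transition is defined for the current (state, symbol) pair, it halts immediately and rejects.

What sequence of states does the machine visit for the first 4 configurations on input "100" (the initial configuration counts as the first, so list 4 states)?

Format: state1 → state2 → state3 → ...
Step 0: [even]100 (head at position 0)
Step 1: δ(even, 1) = (odd, 1, R)  ⊢  1[odd]00 (head at position 1)
Step 2: δ(odd, 0) = (odd, 0, R)  ⊢  10[odd]0 (head at position 2)
Step 3: δ(odd, 0) = (odd, 0, R)  ⊢  100[odd]□ (head at position 3)
Reading off the states of these 4 configurations: even → odd → odd → odd

Final answer: even → odd → odd → odd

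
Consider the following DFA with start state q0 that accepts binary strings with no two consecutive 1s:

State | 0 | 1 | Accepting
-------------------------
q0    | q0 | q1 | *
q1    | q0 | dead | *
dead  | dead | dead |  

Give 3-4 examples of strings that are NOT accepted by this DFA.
Any strings that end in a non-accepting state work; for example:
"111": q0 → q1 → dead → dead; dead is not accepting → rejected
"0110": q0 → q0 → q1 → dead → dead; dead is not accepting → rejected
"1100": q0 → q1 → dead → dead → dead; dead is not accepting → rejected
"1101": q0 → q1 → dead → dead → dead; dead is not accepting → rejected

Final answer: "111", "0110", "1100", "1101"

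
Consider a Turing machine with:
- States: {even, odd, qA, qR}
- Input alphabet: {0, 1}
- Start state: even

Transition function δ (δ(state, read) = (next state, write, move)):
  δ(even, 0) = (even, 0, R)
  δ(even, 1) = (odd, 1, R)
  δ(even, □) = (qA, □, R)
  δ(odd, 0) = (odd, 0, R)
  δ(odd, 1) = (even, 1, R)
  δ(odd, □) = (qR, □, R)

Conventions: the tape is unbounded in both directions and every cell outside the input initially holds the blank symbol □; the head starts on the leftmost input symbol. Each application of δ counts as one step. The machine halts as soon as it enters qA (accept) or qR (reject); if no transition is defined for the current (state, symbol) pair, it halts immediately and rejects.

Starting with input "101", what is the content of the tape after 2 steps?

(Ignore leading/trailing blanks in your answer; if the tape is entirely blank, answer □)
Step 0: [even]101 (head at position 0)
Step 1: δ(even, 1) = (odd, 1, R)  ⊢  1[odd]01 (head at position 1)
Step 2: δ(odd, 0) = (odd, 0, R)  ⊢  10[odd]1 (head at position 2)
Tape after 2 steps (ignoring surrounding blanks): 101

Final answer: Tape: 101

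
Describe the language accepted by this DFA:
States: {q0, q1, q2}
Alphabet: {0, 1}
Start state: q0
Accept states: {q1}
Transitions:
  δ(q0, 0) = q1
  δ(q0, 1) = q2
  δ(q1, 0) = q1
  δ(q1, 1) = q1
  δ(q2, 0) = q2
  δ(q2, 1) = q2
Analyzing the DFA structure:
Start state: q0
Accept states: {q1}
Interpreting what each state remembers (checking against the transitions):
  q0: nothing has been read yet
  q1: the first symbol was 0
  q2: the first symbol was 1 (trap state)
  δ(q0, 0): in q0 (nothing has been read yet), after reading 0 we have: the first symbol was 0 → q1
  δ(q0, 1): in q0 (nothing has been read yet), after reading 1 we have: the first symbol was 1 (trap state) → q2
  δ(q1, 0): in q1 (the first symbol was 0), after reading 0 we have: the first symbol was 0 → q1
  δ(q1, 1): in q1 (the first symbol was 0), after reading 1 we have: the first symbol was 0 → q1
  δ(q2, 0): in q2 (the first symbol was 1 (trap state)), after reading 0 we have: the first symbol was 1 (trap state) → q2
  δ(q2, 1): in q2 (the first symbol was 1 (trap state)), after reading 1 we have: the first symbol was 1 (trap state) → q2
A string is accepted iff it ends in {q1}, i.e. the first symbol was 0.
Language: All binary strings starting with 0

Final answer: All binary strings starting with 0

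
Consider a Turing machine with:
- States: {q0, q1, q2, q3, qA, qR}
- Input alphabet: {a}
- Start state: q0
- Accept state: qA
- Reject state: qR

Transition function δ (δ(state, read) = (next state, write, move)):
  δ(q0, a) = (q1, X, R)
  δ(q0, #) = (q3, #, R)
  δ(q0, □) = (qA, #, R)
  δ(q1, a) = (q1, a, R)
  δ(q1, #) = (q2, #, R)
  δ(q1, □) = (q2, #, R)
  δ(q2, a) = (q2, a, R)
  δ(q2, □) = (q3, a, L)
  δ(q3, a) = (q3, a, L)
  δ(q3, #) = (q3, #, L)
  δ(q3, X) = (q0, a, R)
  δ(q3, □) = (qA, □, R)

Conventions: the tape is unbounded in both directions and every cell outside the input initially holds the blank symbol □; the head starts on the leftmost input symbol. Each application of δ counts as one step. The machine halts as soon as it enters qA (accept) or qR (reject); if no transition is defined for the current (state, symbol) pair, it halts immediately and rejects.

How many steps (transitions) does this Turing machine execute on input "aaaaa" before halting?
Trace (configuration after each step, as tape_left[state]tape_right with head position):
Step 0: [q0]aaaaa (head at position 0)
Step 1: X[q1]aaaa (head 1)
Step 2: Xa[q1]aaa (head 2)
Step 3: Xaa[q1]aa (head 3)
Step 4: Xaaa[q1]a (head 4)
Step 5: Xaaaa[q1]□ (head 5)
Step 6: Xaaaa#[q2]□ (head 6)
Step 7: Xaaaa[q3]#a (head 5)
Step 8: Xaaa[q3]a#a (head 4)
Step 9: Xaa[q3]aa#a (head 3)
Step 10: Xa[q3]aaa#a (head 2)
Step 11: X[q3]aaaa#a (head 1)
Step 12: [q3]Xaaaa#a (head 0)
Step 13: a[q0]aaaa#a (head 1)
Step 14: aX[q1]aaa#a (head 2)
Step 15: aXa[q1]aa#a (head 3)
Step 16: aXaa[q1]a#a (head 4)
Step 17: aXaaa[q1]#a (head 5)
Step 18: aXaaa#[q2]a (head 6)
Step 19: aXaaa#a[q2]□ (head 7)
Step 20: aXaaa#[q3]aa (head 6)
Step 21: aXaaa[q3]#aa (head 5)
Step 22: aXaa[q3]a#aa (head 4)
Step 23: aXa[q3]aa#aa (head 3)
Step 24: aX[q3]aaa#aa (head 2)
Step 25: a[q3]Xaaa#aa (head 1)
Step 26: aa[q0]aaa#aa (head 2)
Step 27: aaX[q1]aa#aa (head 3)
Step 28: aaXa[q1]a#aa (head 4)
Step 29: aaXaa[q1]#aa (head 5)
Step 30: aaXaa#[q2]aa (head 6)
Step 31: aaXaa#a[q2]a (head 7)
Step 32: aaXaa#aa[q2]□ (head 8)
Step 33: aaXaa#a[q3]aa (head 7)
Step 34: aaXaa#[q3]aaa (head 6)
Step 35: aaXaa[q3]#aaa (head 5)
Step 36: aaXa[q3]a#aaa (head 4)
Step 37: aaX[q3]aa#aaa (head 3)
Step 38: aa[q3]Xaa#aaa (head 2)
Step 39: aaa[q0]aa#aaa (head 3)
Step 40: aaaX[q1]a#aaa (head 4)
Step 41: aaaXa[q1]#aaa (head 5)
Step 42: aaaXa#[q2]aaa (head 6)
Step 43: aaaXa#a[q2]aa (head 7)
Step 44: aaaXa#aa[q2]a (head 8)
Step 45: aaaXa#aaa[q2]□ (head 9)
Step 46: aaaXa#aa[q3]aa (head 8)
Step 47: aaaXa#a[q3]aaa (head 7)
Step 48: aaaXa#[q3]aaaa (head 6)
Step 49: aaaXa[q3]#aaaa (head 5)
Step 50: aaaX[q3]a#aaaa (head 4)
Step 51: aaa[q3]Xa#aaaa (head 3)
Step 52: aaaa[q0]a#aaaa (head 4)
Step 53: aaaaX[q1]#aaaa (head 5)
Step 54: aaaaX#[q2]aaaa (head 6)
Step 55: aaaaX#a[q2]aaa (head 7)
Step 56: aaaaX#aa[q2]aa (head 8)
Step 57: aaaaX#aaa[q2]a (head 9)
Step 58: aaaaX#aaaa[q2]□ (head 10)
Step 59: aaaaX#aaa[q3]aa (head 9)
Step 60: aaaaX#aa[q3]aaa (head 8)
Step 61: aaaaX#a[q3]aaaa (head 7)
Step 62: aaaaX#[q3]aaaaa (head 6)
Step 63: aaaaX[q3]#aaaaa (head 5)
Step 64: aaaa[q3]X#aaaaa (head 4)
Step 65: aaaaa[q0]#aaaaa (head 5)
Step 66: aaaaa#[q3]aaaaa (head 6)
Step 67: aaaaa[q3]#aaaaa (head 5)
Step 68: aaaa[q3]a#aaaaa (head 4)
Step 69: aaa[q3]aa#aaaaa (head 3)
Step 70: aa[q3]aaa#aaaaa (head 2)
Step 71: a[q3]aaaa#aaaaa (head 1)
Step 72: [q3]aaaaa#aaaaa (head 0)
Step 73: [q3]□aaaaa#aaaaa (head -1)
Step 74: □[qA]aaaaa#aaaaa (head 0)
The machine is in qA, so it halts and accepts.
Number of transitions executed: 74.

Final answer: 74 steps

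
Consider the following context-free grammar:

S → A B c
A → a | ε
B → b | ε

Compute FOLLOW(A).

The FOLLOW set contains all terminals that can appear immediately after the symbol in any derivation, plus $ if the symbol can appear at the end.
A occurs in S → A B c followed by B c. Add FIRST(B) minus ε = {b}; B is nullable (B → ε), so what follows B can also follow A: the terminal c. FOLLOW(A) = {b, c}.

Final answer: {b, c}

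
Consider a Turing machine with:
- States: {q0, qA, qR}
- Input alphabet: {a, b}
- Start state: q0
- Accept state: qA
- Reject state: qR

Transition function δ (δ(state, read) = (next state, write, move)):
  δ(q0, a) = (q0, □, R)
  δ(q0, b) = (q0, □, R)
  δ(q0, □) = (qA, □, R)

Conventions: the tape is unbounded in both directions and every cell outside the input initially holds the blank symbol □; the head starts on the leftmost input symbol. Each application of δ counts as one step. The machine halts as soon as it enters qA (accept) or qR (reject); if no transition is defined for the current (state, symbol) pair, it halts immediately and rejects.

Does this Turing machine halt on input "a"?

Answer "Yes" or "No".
Step 0: [q0]a (head at position 0)
Step 1: δ(q0, a) = (q0, □, R)  ⊢  □[q0]□ (head at position 1)
Step 2: δ(q0, □) = (qA, □, R)  ⊢  □□[qA]□ (head at position 2)
The machine is in qA, so it halts and accepts.
It halts after 2 steps.

Final answer: Yes - halts after 2 steps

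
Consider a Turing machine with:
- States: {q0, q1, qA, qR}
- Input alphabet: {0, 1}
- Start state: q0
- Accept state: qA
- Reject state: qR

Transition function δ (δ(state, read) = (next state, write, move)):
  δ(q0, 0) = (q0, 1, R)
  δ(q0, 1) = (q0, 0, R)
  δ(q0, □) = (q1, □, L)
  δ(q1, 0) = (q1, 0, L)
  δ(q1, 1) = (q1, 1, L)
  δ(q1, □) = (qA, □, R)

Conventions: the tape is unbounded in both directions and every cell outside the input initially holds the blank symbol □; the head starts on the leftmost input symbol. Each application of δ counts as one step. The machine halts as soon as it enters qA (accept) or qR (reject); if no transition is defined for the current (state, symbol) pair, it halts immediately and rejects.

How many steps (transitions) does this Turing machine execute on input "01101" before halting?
Step 0: [q0]01101 (head at position 0)
Step 1: δ(q0, 0) = (q0, 1, R)  ⊢  1[q0]1101 (head at position 1)
Step 2: δ(q0, 1) = (q0, 0, R)  ⊢  10[q0]101 (head at position 2)
Step 3: δ(q0, 1) = (q0, 0, R)  ⊢  100[q0]01 (head at position 3)
Step 4: δ(q0, 0) = (q0, 1, R)  ⊢  1001[q0]1 (head at position 4)
Step 5: δ(q0, 1) = (q0, 0, R)  ⊢  10010[q0]□ (head at position 5)
Step 6: δ(q0, □) = (q1, □, L)  ⊢  1001[q1]0□ (head at position 4)
Step 7: δ(q1, 0) = (q1, 0, L)  ⊢  100[q1]10□ (head at position 3)
Step 8: δ(q1, 1) = (q1, 1, L)  ⊢  10[q1]010□ (head at position 2)
Step 9: δ(q1, 0) = (q1, 0, L)  ⊢  1[q1]0010□ (head at position 1)
Step 10: δ(q1, 0) = (q1, 0, L)  ⊢  [q1]10010□ (head at position 0)
Step 11: δ(q1, 1) = (q1, 1, L)  ⊢  [q1]□10010□ (head at position -1)
Step 12: δ(q1, □) = (qA, □, R)  ⊢  □[qA]10010□ (head at position 0)
The machine is in qA, so it halts and accepts.
Number of transitions executed: 12.

Final answer: 12 steps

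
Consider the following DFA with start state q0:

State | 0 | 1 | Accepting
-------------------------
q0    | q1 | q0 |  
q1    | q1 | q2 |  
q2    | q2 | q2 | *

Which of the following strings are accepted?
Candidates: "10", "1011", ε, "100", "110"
"10": q0 → q0 → q1; q1 is not accepting → rejected
"1011": q0 → q0 → q1 → q2 → q2; q2 is accepting → accepted
ε: q0; q0 is not accepting → rejected
"100": q0 → q0 → q1 → q1; q1 is not accepting → rejected
"110": q0 → q0 → q0 → q1; q1 is not accepting → rejected

Final answer: "1011"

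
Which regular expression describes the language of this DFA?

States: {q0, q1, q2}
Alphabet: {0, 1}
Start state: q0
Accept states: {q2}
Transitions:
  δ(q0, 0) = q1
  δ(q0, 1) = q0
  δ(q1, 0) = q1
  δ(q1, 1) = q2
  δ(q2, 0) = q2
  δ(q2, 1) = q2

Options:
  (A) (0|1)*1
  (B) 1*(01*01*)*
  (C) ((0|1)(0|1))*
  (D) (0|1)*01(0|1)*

Testing sample strings against the DFA:
  '1011' -> accepted
  '110' -> rejected
  '11001' -> accepted
  '001' -> accepted
Checking each option for a counterexample:
  (A) (0|1)*1: '1' is rejected by the DFA but matches the regex → eliminated
  (B) 1*(01*01*)*: ε is rejected by the DFA but matches the regex → eliminated
  (C) ((0|1)(0|1))*: ε is rejected by the DFA but matches the regex → eliminated
  (D) (0|1)*01(0|1)*: agrees with the DFA on all strings of length ≤ 4
Only (D) (0|1)*01(0|1)* is consistent with the DFA.

Final answer: (D) (0|1)*01(0|1)*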